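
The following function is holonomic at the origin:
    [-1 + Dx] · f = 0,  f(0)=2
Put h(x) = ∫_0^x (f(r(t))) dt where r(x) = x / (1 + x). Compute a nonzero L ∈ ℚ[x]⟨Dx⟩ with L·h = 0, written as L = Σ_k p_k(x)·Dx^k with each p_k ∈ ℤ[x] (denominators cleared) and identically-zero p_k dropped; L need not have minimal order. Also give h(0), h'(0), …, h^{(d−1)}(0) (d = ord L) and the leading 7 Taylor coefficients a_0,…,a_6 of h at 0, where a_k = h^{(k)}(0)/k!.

L = -Dx + (1 + 2·x + x^2)·Dx^2  (order 2).
h: a_k = 0, 2, 1, -1/3, 1/12, 1/60, -19/360, …
ICs: h(0) = 0, h′(0) = 2.

f: a_k = 2, 2, 1, 1/3, 1/12, 1/60, 1/360, …
h₀=f(r): pull back L_f along r ⇒ L₀.
h=∫₀ˣh₀: take L = L₀·Dx.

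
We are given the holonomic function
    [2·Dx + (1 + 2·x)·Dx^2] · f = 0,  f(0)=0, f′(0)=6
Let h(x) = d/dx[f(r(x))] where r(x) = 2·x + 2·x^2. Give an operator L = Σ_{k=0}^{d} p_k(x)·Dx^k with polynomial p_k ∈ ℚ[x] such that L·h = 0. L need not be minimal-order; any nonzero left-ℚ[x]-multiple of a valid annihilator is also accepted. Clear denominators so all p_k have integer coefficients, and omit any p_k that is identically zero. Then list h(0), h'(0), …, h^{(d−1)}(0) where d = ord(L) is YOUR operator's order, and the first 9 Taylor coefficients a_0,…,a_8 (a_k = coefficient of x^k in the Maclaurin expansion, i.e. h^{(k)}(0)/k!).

f: a_k = 0, 6, -6, 8, -12, 96/5, -32, 384/7, -96, …
L₀ from L_f via x↦r, Dx↦r'^{-1}Dx.
Derive L from L₀ (diff closure).
L = 2 + (1 + 2·x)·Dx  (order 1).
h: a_k = 12, -24, 48, -96, 192, -384, 768, -1536, 3072, …
ICs: h(0) = 12.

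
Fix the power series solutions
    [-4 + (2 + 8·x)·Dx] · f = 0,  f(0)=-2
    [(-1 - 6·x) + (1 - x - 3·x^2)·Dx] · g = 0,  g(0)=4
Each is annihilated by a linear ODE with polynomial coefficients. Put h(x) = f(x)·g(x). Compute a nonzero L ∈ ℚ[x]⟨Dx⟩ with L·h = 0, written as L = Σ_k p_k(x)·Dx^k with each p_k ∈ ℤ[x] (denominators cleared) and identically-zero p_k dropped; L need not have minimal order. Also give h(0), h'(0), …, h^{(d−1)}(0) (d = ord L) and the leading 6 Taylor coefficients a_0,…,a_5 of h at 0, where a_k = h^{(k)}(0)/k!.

f: a_k = -2, -4, 4, -8, 20, -56, …
g: a_k = 4, 4, 16, 28, 76, 160, …
h₀=f·g: eliminate ⇒ L₀, order ≤ 1·1.
L = (3 + 8·x + 18·x^2) + (-1 - 3·x + 7·x^2 + 12·x^3)·Dx  (order 1).
h: a_k = -8, -24, -32, -136, -152, -784, …
ICs: h(0) = -8.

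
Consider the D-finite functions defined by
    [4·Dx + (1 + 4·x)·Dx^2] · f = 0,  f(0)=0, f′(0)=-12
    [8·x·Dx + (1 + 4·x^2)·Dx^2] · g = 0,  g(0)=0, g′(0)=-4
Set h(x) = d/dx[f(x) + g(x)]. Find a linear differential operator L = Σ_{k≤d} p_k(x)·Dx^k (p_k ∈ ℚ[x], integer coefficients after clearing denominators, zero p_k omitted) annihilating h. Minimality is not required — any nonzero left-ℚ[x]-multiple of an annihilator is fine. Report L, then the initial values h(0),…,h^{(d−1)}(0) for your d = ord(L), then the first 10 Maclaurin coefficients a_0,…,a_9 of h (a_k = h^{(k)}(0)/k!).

L = (-8 - 96·x + 96·x^2 + 128·x^3) + (-10 - 16·x - 72·x^2 + 192·x^3 + 256·x^4)·Dx + (-1 - 2·x + 8·x^2 + 8·x^3 + 48·x^4 + 64·x^5)·Dx^2  (order 2).
h: a_k = -16, 48, -176, 768, -3136, 12288, -48896, 196608, -787456, 3145728, …
ICs: h(0) = -16, h′(0) = 48.

f: a_k = 0, -12, 24, -64, 192, -3072/5, 2048, -49152/7, 24576, -262144/3, …
g: a_k = 0, -4, 0, 16/3, 0, -64/5, 0, 256/7, 0, -1024/9, …
L₀ := lclm(L_f,L_g); ord L₀ ≤ 2+2.
Derive L from L₀ (diff closure).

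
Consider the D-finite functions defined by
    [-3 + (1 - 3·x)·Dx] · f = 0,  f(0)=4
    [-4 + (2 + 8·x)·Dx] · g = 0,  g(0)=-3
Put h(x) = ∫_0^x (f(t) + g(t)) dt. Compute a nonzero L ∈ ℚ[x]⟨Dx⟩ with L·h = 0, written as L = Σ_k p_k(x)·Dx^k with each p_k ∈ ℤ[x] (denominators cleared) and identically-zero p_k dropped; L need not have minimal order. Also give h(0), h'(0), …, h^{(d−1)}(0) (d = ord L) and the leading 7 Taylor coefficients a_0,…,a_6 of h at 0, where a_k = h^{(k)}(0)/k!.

L = (-48 - 108·x)·Dx + (22 + 120·x + 324·x^2)·Dx^2 + (-1 - 19·x - 6·x^2 + 216·x^3)·Dx^3  (order 3).
h: a_k = 0, 1, 3, 14, 24, 354/5, 148, …
ICs: h(0) = 0, h′(0) = 1, h′′(0) = 6.

f: a_k = 4, 12, 36, 108, 324, 972, 2916, …
g: a_k = -3, -6, 6, -12, 30, -84, 252, …
f+g: L₀ = lclm(L_f,L_g), ord ≤ 1+1.
∫: right-multiply L₀ by Dx.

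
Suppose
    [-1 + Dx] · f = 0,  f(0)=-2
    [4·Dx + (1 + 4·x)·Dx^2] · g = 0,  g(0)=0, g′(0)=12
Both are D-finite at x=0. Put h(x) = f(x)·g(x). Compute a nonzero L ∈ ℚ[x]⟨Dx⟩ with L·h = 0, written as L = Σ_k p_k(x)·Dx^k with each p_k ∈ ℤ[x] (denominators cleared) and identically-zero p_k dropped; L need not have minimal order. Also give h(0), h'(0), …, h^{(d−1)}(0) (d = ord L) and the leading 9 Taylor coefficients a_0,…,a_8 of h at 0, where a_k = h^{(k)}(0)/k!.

f: a_k = -2, -2, -1, -1/3, -1/12, -1/60, -1/360, -1/2520, -1/20160, …
g: a_k = 0, 12, -24, 64, -192, 3072/5, -2048, 49152/7, -24576, …
f·g: L₀ = L_f ⊗_s L_g, ord ≤ 1·2.
L = (-3 + 4·x) + (2 - 8·x)·Dx + (1 + 4·x)·Dx^2  (order 2).
h: a_k = 0, -24, 24, -92, 276, -4509/5, 9119/3, -2205587/210, 1109003/30, …
ICs: h(0) = 0, h′(0) = -24.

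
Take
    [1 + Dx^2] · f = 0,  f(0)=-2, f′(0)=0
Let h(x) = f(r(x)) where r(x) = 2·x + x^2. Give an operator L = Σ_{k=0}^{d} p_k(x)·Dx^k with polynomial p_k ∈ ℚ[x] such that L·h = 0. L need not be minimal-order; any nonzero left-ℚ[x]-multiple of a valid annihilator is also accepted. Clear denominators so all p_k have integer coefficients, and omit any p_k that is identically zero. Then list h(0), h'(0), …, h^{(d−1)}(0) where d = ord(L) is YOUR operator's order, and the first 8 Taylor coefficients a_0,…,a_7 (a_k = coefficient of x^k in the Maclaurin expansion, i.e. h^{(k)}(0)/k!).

f: a_k = -2, 0, 1, 0, -1/12, 0, 1/360, 0, …
f∘r: x↦r, Dx↦Dx/r' in L_f ⇒ L₀.
L = (4 + 12·x + 12·x^2 + 4·x^3) - Dx + (1 + x)·Dx^2  (order 2).
h: a_k = -2, 0, 4, 4, -1/3, -8/3, -82/45, -2/15, …
ICs: h(0) = -2, h′(0) = 0.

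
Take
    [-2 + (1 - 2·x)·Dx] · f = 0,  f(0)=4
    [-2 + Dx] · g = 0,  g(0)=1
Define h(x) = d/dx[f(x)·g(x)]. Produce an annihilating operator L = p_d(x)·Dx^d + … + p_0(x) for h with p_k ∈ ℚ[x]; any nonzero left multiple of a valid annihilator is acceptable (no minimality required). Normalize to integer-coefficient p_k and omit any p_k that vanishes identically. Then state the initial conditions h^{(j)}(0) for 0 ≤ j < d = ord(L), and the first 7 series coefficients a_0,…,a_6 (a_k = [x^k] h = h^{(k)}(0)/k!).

L = (5 - 8·x + 4·x^2) + (-1 + 3·x - 2·x^2)·Dx  (order 1).
h: a_k = 16, 80, 256, 2080/3, 5216/3, 62624/15, 87680/9, …
ICs: h(0) = 16.

f: a_k = 4, 8, 16, 32, 64, 128, 256, …
g: a_k = 1, 2, 2, 4/3, 2/3, 4/15, 4/45, …
h₀=f·g: eliminate ⇒ L₀, order ≤ 1·1.
h₀' ⇒ L via d/dx closure of L₀.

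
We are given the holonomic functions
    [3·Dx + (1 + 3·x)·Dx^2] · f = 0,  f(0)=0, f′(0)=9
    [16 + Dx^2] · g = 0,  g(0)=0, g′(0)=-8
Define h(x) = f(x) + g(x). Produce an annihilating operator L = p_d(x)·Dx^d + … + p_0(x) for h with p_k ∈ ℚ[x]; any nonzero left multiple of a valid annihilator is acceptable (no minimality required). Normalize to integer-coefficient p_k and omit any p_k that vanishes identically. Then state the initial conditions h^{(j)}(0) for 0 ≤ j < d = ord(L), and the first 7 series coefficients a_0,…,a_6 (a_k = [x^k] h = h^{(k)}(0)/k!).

f: a_k = 0, 9, -27/2, 27, -243/4, 729/5, -729/2, …
g: a_k = 0, -8, 0, 64/3, 0, -256/15, 0, …
f+g: L₀ = lclm(L_f,L_g), ord ≤ 2+2.
L = (1680 + 2304·x + 3456·x^2)·Dx + (272 + 1584·x + 3456·x^2 + 3456·x^3)·Dx^2 + (105 + 144·x + 216·x^2)·Dx^3 + (17 + 99·x + 216·x^2 + 216·x^3)·Dx^4  (order 4).
h: a_k = 0, 1, -27/2, 145/3, -243/4, 1931/15, -729/2, …
ICs: h(0) = 0, h′(0) = 1, h′′(0) = -27, h′′′(0) = 290.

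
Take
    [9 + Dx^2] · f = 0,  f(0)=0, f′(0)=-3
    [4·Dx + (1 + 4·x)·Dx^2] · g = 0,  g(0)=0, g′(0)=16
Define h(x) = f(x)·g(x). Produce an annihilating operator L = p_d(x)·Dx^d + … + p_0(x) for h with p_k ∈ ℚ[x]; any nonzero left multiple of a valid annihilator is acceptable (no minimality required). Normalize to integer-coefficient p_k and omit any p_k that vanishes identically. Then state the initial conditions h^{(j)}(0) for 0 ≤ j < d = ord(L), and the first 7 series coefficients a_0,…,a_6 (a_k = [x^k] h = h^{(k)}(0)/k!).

f: a_k = 0, -3, 0, 9/2, 0, -81/40, 0, …
g: a_k = 0, 16, -32, 256/3, -256, 4096/5, -8192/3, …
f·g: L₀ = L_f ⊗_s L_g, ord ≤ 2·2.
L = (-2043 - 1296·x + 44064·x^2 + 186624·x^3 + 186624·x^4) + (72 + 5472·x + 31104·x^2 + 41472·x^3)·Dx + (-182 + 864·x + 12096·x^2 + 41472·x^3 + 41472·x^4)·Dx^2 + (8 + 608·x + 3456·x^2 + 4608·x^3)·Dx^3 + (5 + 112·x + 800·x^2 + 2304·x^3 + 2304·x^4)·Dx^4  (order 4).
h: a_k = 0, 0, -48, 96, -184, 624, -2106, …
ICs: h(0) = 0, h′(0) = 0, h′′(0) = -96, h′′′(0) = 576.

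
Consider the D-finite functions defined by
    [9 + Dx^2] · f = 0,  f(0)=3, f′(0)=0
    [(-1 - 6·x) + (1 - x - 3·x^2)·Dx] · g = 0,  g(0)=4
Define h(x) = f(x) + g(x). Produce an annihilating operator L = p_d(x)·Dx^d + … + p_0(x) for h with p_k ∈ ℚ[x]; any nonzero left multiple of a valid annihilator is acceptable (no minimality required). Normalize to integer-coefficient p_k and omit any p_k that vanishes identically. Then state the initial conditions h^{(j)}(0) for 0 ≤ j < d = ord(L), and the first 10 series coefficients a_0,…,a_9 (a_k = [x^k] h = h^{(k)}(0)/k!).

L = (-459 - 2916·x - 1539·x^2 - 3888·x^3 - 3645·x^4 - 4374·x^5) + (153 - 153·x - 378·x^2 + 405·x^3 - 2187·x^5 - 2187·x^6)·Dx + (-51 - 324·x - 171·x^2 - 432·x^3 - 405·x^4 - 486·x^5)·Dx^2 + (17 - 17·x - 42·x^2 + 45·x^3 - 243·x^5 - 243·x^6)·Dx^3  (order 3).
h: a_k = 7, 4, 5/2, 28, 689/8, 160, 30797/80, 868, 9105547/4480, 4636, …
ICs: h(0) = 7, h′(0) = 4, h′′(0) = 5.

f: a_k = 3, 0, -27/2, 0, 81/8, 0, -243/80, 0, 2187/4480, 0, …
g: a_k = 4, 4, 16, 28, 76, 160, 388, 868, 2032, 4636, …
f+g: L₀ = lclm(L_f,L_g), ord ≤ 2+1.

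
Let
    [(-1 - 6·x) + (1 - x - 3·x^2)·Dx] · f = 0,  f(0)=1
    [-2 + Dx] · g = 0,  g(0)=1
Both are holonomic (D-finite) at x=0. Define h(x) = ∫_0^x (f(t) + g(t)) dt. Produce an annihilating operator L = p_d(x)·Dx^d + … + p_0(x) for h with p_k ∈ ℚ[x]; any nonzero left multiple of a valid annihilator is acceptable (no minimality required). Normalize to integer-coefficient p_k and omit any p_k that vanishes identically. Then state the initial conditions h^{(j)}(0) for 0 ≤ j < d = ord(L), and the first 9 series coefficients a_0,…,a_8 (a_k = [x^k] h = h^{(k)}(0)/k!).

f: a_k = 1, 1, 4, 7, 19, 40, 97, 217, 508, …
g: a_k = 1, 2, 2, 4/3, 2/3, 4/15, 4/45, 8/315, 2/315, …
f+g: L₀ = lclm(L_f,L_g), ord ≤ 1+1.
∫: right-multiply L₀ by Dx.
L = (-12 - 16·x - 144·x^2 - 72·x^3)·Dx + (4 + 26·x + 74·x^2 - 24·x^3 - 36·x^4)·Dx^2 + (1 - 9·x - x^2 + 30·x^3 + 18·x^4)·Dx^3  (order 3).
h: a_k = 0, 2, 3/2, 2, 25/12, 59/15, 302/45, 4369/315, 68363/2520, …
ICs: h(0) = 0, h′(0) = 2, h′′(0) = 3.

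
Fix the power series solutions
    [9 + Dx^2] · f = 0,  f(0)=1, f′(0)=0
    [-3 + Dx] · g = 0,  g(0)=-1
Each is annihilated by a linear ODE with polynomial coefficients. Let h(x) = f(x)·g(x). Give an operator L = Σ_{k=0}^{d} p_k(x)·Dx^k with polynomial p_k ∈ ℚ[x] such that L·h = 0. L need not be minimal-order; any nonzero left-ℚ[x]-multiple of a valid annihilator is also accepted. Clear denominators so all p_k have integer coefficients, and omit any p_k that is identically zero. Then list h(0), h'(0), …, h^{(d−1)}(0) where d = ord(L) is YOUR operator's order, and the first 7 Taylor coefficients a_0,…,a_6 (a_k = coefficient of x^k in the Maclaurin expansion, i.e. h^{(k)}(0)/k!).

L = 18 - 6·Dx + Dx^2  (order 2).
h: a_k = -1, -3, 0, 9, 27/2, 81/10, 0, …
ICs: h(0) = -1, h′(0) = -3.

f: a_k = 1, 0, -9/2, 0, 27/8, 0, -81/80, …
g: a_k = -1, -3, -9/2, -9/2, -27/8, -81/40, -81/80, …
h₀=f·g: eliminate ⇒ L₀, order ≤ 2·1.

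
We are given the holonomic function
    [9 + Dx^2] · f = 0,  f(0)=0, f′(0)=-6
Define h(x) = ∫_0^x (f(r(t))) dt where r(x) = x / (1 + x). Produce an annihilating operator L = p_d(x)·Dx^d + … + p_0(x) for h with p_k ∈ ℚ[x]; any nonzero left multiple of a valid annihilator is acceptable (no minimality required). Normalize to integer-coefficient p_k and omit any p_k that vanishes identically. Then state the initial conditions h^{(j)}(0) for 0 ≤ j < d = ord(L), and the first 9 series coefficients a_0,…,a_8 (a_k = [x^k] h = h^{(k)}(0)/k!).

L = 9·Dx + (2 + 6·x + 6·x^2 + 2·x^3)·Dx^2 + (1 + 4·x + 6·x^2 + 4·x^3 + x^4)·Dx^3  (order 3).
h: a_k = 0, 0, -3, 2, 3/4, -21/5, 293/40, -255/28, 19353/2240, …
ICs: h(0) = 0, h′(0) = 0, h′′(0) = -6.

f: a_k = 0, -6, 0, 9, 0, -81/20, 0, 243/280, 0, …
h₀=f(r): pull back L_f along r ⇒ L₀.
∫: right-multiply L₀ by Dx.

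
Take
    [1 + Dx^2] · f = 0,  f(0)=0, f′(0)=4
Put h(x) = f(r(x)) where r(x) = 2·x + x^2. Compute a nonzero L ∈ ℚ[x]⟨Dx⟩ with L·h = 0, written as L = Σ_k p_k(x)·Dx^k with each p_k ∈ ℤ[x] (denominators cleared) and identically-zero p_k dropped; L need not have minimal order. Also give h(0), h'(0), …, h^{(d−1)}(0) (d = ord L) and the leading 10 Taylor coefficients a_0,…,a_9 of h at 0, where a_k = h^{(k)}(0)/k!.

f: a_k = 0, 4, 0, -2/3, 0, 1/30, 0, -1/1260, 0, 1/90720, …
f∘r: x↦r, Dx↦Dx/r' in L_f ⇒ L₀.
L = (4 + 12·x + 12·x^2 + 4·x^3) - Dx + (1 + x)·Dx^2  (order 2).
h: a_k = 0, 8, 4, -16/3, -8, -44/15, 2, 808/315, 44/45, -551/2835, …
ICs: h(0) = 0, h′(0) = 8.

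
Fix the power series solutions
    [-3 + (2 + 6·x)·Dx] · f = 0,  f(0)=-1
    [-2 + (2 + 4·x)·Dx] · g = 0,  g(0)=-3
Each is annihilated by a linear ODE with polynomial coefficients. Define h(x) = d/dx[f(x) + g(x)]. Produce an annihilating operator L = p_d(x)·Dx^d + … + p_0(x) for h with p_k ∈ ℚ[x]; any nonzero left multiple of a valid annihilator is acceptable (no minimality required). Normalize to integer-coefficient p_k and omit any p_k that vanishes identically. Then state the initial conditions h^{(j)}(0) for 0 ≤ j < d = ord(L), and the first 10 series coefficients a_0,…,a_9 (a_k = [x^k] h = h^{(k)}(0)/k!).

L = -9 + (-15 - 36·x)·Dx + (-2 - 10·x - 12·x^2)·Dx^2  (order 2).
h: a_k = -9/2, 21/4, -153/16, 645/32, -11865/256, 58023/512, -593901/2048, 3144141/4096, -136544265/65536, 755080755/131072, …
ICs: h(0) = -9/2, h′(0) = 21/4.

f: a_k = -1, -3/2, 9/8, -27/16, 405/128, -1701/256, 15309/1024, -72171/2048, 2814669/32768, -14073345/65536, …
g: a_k = -3, -3, 3/2, -3/2, 15/8, -21/8, 63/16, -99/16, 1287/128, -2145/128, …
L₀ := lclm(L_f,L_g); ord L₀ ≤ 1+1.
h₀' ⇒ L via d/dx closure of L₀.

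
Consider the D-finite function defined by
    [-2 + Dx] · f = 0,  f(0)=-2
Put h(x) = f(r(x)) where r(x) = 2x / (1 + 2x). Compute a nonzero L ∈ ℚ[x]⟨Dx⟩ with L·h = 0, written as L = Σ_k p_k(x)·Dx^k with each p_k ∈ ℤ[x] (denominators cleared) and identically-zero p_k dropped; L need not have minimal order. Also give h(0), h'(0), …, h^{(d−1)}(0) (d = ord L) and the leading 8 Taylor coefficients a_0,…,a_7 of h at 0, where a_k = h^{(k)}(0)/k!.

L = -4 + (1 + 4·x + 4·x^2)·Dx  (order 1).
h: a_k = -2, -8, 0, 32/3, -64/3, 128/5, -512/45, -2560/63, …
ICs: h(0) = -2.

f: a_k = -2, -4, -4, -8/3, -4/3, -8/15, -8/45, -16/315, …
h₀=f(r): pull back L_f along r ⇒ L₀.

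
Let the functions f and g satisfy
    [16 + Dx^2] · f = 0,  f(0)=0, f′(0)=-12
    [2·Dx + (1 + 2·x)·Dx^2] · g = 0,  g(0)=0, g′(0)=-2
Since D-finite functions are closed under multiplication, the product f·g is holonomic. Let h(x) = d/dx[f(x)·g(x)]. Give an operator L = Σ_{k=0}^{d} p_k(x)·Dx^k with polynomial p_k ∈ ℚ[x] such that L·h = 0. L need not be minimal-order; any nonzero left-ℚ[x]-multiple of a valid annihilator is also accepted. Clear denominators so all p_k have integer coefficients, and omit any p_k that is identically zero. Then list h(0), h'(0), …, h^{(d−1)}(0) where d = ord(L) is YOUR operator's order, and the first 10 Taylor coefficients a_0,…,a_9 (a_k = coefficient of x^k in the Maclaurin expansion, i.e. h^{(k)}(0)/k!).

L = (-896 + 28672·x + 282624·x^2 + 1032192·x^3 + 1826816·x^4 + 1572864·x^5 + 524288·x^6) + (576 + 12416·x + 66560·x^2 + 153600·x^3 + 163840·x^4 + 65536·x^5)·Dx + (280 + 6592·x + 44480·x^2 + 141312·x^3 + 234496·x^4 + 196608·x^5 + 65536·x^6)·Dx^2 + (36 + 776·x + 4160·x^2 + 9600·x^3 + 10240·x^4 + 4096·x^5)·Dx^3 + (21 + 300·x + 1676·x^2 + 4800·x^3 + 7520·x^4 + 6144·x^5 + 2048·x^6)·Dx^4  (order 4).
h: a_k = 0, 48, -72, -128, 80, 256, -1792/5, 53248/105, -39552/35, 323584/135, …
ICs: h(0) = 0, h′(0) = 48, h′′(0) = -144, h′′′(0) = -768.

f: a_k = 0, -12, 0, 32, 0, -128/5, 0, 1024/105, 0, -2048/945, …
g: a_k = 0, -2, 2, -8/3, 4, -32/5, 32/3, -128/7, 32, -512/9, …
f·g: L₀ = L_f ⊗_s L_g, ord ≤ 2·2.
h₀' ⇒ L via d/dx closure of L₀.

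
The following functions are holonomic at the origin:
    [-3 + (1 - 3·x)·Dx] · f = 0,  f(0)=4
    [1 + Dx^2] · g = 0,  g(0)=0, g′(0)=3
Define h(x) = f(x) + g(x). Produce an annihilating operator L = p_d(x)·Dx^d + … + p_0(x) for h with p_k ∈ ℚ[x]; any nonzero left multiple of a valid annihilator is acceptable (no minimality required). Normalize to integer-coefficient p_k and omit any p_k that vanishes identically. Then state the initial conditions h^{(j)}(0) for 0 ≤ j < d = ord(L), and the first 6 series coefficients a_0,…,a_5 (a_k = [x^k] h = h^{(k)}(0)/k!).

f: a_k = 4, 12, 36, 108, 324, 972, …
g: a_k = 0, 3, 0, -1/2, 0, 1/40, …
Sum ⇒ L₀ = lclm(L_f,L_g) in ℚ(x)⟨Dx⟩.
L = (165 - 18·x + 27·x^2) + (-19 + 63·x - 27·x^2 + 27·x^3)·Dx + (165 - 18·x + 27·x^2)·Dx^2 + (-19 + 63·x - 27·x^2 + 27·x^3)·Dx^3  (order 3).
h: a_k = 4, 15, 36, 215/2, 324, 38881/40, …
ICs: h(0) = 4, h′(0) = 15, h′′(0) = 72.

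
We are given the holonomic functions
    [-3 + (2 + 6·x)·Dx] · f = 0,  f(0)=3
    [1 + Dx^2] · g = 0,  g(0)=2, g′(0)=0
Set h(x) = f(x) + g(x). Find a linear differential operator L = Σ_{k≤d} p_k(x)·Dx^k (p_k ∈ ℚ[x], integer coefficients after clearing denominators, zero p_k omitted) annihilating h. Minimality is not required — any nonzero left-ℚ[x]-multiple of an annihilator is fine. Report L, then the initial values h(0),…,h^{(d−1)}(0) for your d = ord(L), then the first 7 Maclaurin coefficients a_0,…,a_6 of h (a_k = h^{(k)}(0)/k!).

f: a_k = 3, 9/2, -27/8, 81/16, -1215/128, 5103/256, -45927/1024, …
g: a_k = 2, 0, -1, 0, 1/12, 0, -1/360, …
f+g: L₀ = lclm(L_f,L_g), ord ≤ 1+2.
L = (-93 - 72·x - 108·x^2) + (-10 + 18·x + 216·x^2 + 216·x^3)·Dx + (-93 - 72·x - 108·x^2)·Dx^2 + (-10 + 18·x + 216·x^2 + 216·x^3)·Dx^3  (order 3).
h: a_k = 5, 9/2, -35/8, 81/16, -3613/384, 5103/256, -2066843/46080, …
ICs: h(0) = 5, h′(0) = 9/2, h′′(0) = -35/4.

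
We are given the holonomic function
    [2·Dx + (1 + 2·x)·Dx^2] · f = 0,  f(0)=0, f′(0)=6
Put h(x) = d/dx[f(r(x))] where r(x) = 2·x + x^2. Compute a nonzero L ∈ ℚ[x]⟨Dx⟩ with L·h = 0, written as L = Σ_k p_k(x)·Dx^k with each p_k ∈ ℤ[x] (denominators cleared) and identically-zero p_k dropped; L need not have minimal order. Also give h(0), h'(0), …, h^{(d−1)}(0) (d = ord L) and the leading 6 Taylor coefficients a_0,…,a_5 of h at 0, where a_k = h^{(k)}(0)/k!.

f: a_k = 0, 6, -6, 8, -12, 96/5, …
Change of var in L_f (x↦r) gives L₀.
Differentiate: ansatz ord ≤ ord L₀ ⇒ L.
L = (3 + 4·x + 2·x^2) + (1 + 5·x + 6·x^2 + 2·x^3)·Dx  (order 1).
h: a_k = 12, -36, 120, -408, 1392, -4752, …
ICs: h(0) = 12.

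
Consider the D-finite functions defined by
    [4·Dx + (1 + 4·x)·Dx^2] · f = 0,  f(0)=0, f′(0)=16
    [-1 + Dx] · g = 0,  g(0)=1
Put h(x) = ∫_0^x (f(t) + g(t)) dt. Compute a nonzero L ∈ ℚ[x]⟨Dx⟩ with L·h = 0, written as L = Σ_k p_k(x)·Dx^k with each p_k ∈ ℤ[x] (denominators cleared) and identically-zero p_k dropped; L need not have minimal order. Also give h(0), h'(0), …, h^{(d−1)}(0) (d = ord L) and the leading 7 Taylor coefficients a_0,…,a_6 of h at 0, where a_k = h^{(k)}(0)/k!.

f: a_k = 0, 16, -32, 256/3, -256, 4096/5, -8192/3, …
g: a_k = 1, 1, 1/2, 1/6, 1/24, 1/120, 1/720, …
f+g: L₀ = lclm(L_f,L_g), ord ≤ 2+1.
h=∫₀ˣh₀: take L = L₀·Dx.
L = (-36 - 16·x)·Dx^2 + (31 - 8·x - 16·x^2)·Dx^3 + (5 + 24·x + 16·x^2)·Dx^4  (order 4).
h: a_k = 0, 1, 17/2, -21/2, 171/8, -6143/120, 19661/144, …
ICs: h(0) = 0, h′(0) = 1, h′′(0) = 17, h′′′(0) = -63.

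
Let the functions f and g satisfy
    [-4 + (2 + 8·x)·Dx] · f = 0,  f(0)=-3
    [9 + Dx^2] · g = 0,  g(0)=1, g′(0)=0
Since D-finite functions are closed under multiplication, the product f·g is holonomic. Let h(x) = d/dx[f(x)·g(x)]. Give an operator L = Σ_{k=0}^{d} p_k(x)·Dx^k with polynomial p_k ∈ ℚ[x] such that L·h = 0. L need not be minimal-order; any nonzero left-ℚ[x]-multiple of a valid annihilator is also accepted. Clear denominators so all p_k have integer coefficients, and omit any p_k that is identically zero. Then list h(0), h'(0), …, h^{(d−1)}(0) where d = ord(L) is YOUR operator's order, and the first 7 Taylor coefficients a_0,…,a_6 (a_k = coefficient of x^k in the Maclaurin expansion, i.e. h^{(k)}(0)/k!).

f: a_k = -3, -6, 6, -12, 30, -84, 252, …
g: a_k = 1, 0, -9/2, 0, 27/8, 0, -81/80, …
Sym-product of L_f,L_g gives L₀ (≤ ord 2).
h₀' ⇒ L via d/dx closure of L₀.
L = (131 + 1392·x + 4512·x^2 + 6912·x^3 + 6912·x^4) + (4 - 80·x - 576·x^2 - 768·x^3)·Dx + (7 + 80·x + 352·x^2 + 768·x^3 + 768·x^4)·Dx^2  (order 2).
h: a_k = -6, 39, 45, -57/2, -1005/4, 33669/40, -125559/40, …
ICs: h(0) = -6, h′(0) = 39.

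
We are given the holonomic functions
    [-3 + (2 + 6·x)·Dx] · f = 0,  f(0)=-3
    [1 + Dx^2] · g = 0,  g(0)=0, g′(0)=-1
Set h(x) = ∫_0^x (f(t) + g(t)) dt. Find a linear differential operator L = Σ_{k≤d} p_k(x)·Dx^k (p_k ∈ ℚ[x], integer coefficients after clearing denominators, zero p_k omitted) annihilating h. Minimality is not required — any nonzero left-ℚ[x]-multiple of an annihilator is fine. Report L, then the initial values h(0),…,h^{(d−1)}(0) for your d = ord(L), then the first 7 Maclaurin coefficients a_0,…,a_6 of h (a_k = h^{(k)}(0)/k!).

f: a_k = -3, -9/2, 27/8, -81/16, 1215/128, -5103/256, 45927/1024, …
g: a_k = 0, -1, 0, 1/6, 0, -1/120, 0, …
h₀=f+g: left-lcm gives L₀, ord ≤ 3.
h=∫₀ˣh₀: take L = L₀·Dx.
L = (-93 - 72·x - 108·x^2)·Dx + (-10 + 18·x + 216·x^2 + 216·x^3)·Dx^2 + (-93 - 72·x - 108·x^2)·Dx^3 + (-10 + 18·x + 216·x^2 + 216·x^3)·Dx^4  (order 4).
h: a_k = 0, -3, -11/4, 9/8, -235/192, 243/128, -76577/23040, …
ICs: h(0) = 0, h′(0) = -3, h′′(0) = -11/2, h′′′(0) = 27/4.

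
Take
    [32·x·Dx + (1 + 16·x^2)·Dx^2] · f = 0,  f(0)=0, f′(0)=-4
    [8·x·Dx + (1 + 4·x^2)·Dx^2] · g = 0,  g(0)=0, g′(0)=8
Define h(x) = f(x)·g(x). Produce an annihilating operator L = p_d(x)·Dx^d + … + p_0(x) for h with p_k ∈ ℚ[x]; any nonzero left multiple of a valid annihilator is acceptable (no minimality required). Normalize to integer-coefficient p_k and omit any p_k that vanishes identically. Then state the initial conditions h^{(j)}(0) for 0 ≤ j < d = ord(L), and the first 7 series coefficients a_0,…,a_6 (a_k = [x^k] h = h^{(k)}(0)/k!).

f: a_k = 0, -4, 0, 64/3, 0, -1024/5, 0, …
g: a_k = 0, 8, 0, -32/3, 0, 128/5, 0, …
h₀=f·g: eliminate ⇒ L₀, order ≤ 2·2.
L = (-1536·x - 51200·x^3 - 262144·x^5 + 655360·x^7 + 6291456·x^9)·Dx + (-80 - 6592·x^2 - 92160·x^4 - 229376·x^6 + 2293760·x^8 + 9437184·x^10)·Dx^2 + (-160·x - 4480·x^3 - 30720·x^5 + 69632·x^7 + 1310720·x^9 + 3145728·x^11)·Dx^3 + (-1 - 40·x^2 - 464·x^4 + 29696·x^8 + 163840·x^10 + 262144·x^12)·Dx^4  (order 4).
h: a_k = 0, 0, -32, 0, 640/3, 0, -88576/45, …
ICs: h(0) = 0, h′(0) = 0, h′′(0) = -64, h′′′(0) = 0.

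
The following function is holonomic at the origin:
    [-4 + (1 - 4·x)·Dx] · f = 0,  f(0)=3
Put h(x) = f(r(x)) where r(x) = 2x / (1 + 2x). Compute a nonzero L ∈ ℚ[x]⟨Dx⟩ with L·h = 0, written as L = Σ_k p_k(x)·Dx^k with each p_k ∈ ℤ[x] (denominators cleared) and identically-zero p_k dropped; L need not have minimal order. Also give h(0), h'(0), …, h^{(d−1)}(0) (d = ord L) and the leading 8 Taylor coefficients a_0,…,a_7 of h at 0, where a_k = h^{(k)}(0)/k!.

f: a_k = 3, 12, 48, 192, 768, 3072, 12288, 49152, …
L₀ from L_f via x↦r, Dx↦r'^{-1}Dx.
L = 8 + (-1 + 4·x + 12·x^2)·Dx  (order 1).
h: a_k = 3, 24, 144, 864, 5184, 31104, 186624, 1119744, …
ICs: h(0) = 3.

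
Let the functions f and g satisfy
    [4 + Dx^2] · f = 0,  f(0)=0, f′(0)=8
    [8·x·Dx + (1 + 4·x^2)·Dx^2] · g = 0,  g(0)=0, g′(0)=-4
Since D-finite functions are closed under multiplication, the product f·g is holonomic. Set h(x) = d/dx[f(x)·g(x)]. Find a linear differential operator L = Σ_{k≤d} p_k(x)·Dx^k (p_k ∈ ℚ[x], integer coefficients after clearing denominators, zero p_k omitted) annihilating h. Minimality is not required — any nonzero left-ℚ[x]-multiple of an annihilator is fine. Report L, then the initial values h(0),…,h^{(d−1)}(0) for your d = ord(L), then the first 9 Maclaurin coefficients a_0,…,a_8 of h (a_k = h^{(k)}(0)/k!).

L = (880 + 9408·x^2 + 59008·x^4 + 49152·x^6 + 24576·x^8 + 16384·x^10 + 32768·x^12) + (544·x + 9088·x^3 + 35840·x^5 + 40960·x^7 + 40960·x^9 + 32768·x^11)·Dx + (240 + 2720·x^2 + 17088·x^4 + 18944·x^6 + 16384·x^8 + 16384·x^10 + 16384·x^12)·Dx^2 + (136·x + 2272·x^3 + 8960·x^5 + 10240·x^7 + 10240·x^9 + 8192·x^11)·Dx^3 + (5 + 92·x^2 + 584·x^4 + 1664·x^6 + 2560·x^8 + 3072·x^10 + 2048·x^12)·Dx^4  (order 4).
h: a_k = 0, -64, 0, 256, 0, -2432/3, 0, 44032/15, 0, …
ICs: h(0) = 0, h′(0) = -64, h′′(0) = 0, h′′′(0) = 1536.

f: a_k = 0, 8, 0, -16/3, 0, 16/15, 0, -32/315, 0, …
g: a_k = 0, -4, 0, 16/3, 0, -64/5, 0, 256/7, 0, …
Product ⇒ symmetric product L₀, ord ≤ 4.
h₀' ⇒ L via d/dx closure of L₀.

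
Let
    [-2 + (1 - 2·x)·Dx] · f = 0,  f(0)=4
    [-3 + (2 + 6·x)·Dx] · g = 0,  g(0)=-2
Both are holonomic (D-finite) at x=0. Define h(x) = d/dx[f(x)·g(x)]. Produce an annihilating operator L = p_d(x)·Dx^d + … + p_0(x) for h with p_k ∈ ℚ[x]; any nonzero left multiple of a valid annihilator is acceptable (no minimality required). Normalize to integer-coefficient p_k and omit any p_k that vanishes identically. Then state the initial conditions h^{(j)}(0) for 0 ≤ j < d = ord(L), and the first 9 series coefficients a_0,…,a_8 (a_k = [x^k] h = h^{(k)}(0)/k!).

f: a_k = 4, 8, 16, 32, 64, 128, 256, 512, 1024, …
g: a_k = -2, -3, 9/4, -27/8, 405/64, -1701/128, 15309/512, -72171/1024, 2814669/16384, …
Sym-product of L_f,L_g gives L₀ (≤ ord 1).
h₀' ⇒ L via d/dx closure of L₀.
L = (47 + 252·x + 108·x^2) + (-14 - 26·x + 72·x^2 + 72·x^3)·Dx  (order 1).
h: a_k = -28, -94, -645/2, -3035/4, -69205/32, -286257/64, -3176929/256, -11708435/512, -548163765/8192, …
ICs: h(0) = -28.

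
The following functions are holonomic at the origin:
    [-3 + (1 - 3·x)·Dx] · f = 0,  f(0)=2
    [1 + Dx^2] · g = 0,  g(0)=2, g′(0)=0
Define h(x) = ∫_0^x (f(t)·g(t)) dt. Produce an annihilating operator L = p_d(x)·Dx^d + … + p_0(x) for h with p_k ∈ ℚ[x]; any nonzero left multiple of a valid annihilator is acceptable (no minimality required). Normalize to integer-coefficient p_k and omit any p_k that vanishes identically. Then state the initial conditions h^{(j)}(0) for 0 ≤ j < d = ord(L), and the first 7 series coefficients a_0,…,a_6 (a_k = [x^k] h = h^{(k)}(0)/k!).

L = (-1 + 3·x)·Dx + 6·Dx^2 + (-1 + 3·x)·Dx^3  (order 3).
h: a_k = 0, 4, 6, 34/3, 51/2, 1837/30, 1837/12, …
ICs: h(0) = 0, h′(0) = 4, h′′(0) = 12.

f: a_k = 2, 6, 18, 54, 162, 486, 1458, …
g: a_k = 2, 0, -1, 0, 1/12, 0, -1/360, …
Sym-product of L_f,L_g gives L₀ (≤ ord 2).
∫: right-multiply L₀ by Dx.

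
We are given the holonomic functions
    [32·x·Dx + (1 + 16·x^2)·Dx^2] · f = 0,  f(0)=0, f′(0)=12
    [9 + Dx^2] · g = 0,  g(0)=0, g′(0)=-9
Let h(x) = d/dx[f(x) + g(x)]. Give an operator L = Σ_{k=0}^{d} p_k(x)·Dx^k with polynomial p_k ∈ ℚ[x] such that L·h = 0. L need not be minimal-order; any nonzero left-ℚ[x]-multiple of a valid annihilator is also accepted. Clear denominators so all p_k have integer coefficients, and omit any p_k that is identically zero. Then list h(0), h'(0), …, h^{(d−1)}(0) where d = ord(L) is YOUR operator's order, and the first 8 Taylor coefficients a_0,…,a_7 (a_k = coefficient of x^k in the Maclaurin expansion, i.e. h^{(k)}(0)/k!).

f: a_k = 0, 12, 0, -64, 0, 3072/5, 0, -49152/7, …
g: a_k = 0, -9, 0, 27/2, 0, -243/40, 0, 729/560, …
Sum ⇒ L₀ = lclm(L_f,L_g) in ℚ(x)⟨Dx⟩.
h=h₀': d/dx-closure on L₀ ⇒ L.
L = (-52704·x + 967680·x^3 + 663552·x^5) + (-207 + 13104·x^2 + 283392·x^4 + 331776·x^6)·Dx + (-5856·x + 107520·x^3 + 73728·x^5)·Dx^2 + (-23 + 1456·x^2 + 31488·x^4 + 36864·x^6)·Dx^3  (order 3).
h: a_k = 3, 0, -303/2, 0, 24333/8, 0, -3931431/80, 0, …
ICs: h(0) = 3, h′(0) = 0, h′′(0) = -303.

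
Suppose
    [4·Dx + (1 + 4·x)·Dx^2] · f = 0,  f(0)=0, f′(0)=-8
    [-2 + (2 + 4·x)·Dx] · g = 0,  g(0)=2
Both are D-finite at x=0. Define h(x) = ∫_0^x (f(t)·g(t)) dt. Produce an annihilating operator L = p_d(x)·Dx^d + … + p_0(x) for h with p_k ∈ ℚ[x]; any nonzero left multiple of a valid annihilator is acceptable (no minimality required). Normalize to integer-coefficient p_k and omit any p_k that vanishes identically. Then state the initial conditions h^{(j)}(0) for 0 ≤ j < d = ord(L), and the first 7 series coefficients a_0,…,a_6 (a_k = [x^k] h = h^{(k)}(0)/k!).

L = (-1 + 4·x)·Dx + (2 + 4·x)·Dx^2 + (1 + 8·x + 20·x^2 + 16·x^3)·Dx^3  (order 3).
h: a_k = 0, 0, -8, 16/3, -34/3, 88/3, -3709/45, …
ICs: h(0) = 0, h′(0) = 0, h′′(0) = -16.

f: a_k = 0, -8, 16, -128/3, 128, -2048/5, 4096/3, …
g: a_k = 2, 2, -1, 1, -5/4, 7/4, -21/8, …
Sym-product of L_f,L_g gives L₀ (≤ ord 2).
h=∫₀ˣh₀: take L = L₀·Dx.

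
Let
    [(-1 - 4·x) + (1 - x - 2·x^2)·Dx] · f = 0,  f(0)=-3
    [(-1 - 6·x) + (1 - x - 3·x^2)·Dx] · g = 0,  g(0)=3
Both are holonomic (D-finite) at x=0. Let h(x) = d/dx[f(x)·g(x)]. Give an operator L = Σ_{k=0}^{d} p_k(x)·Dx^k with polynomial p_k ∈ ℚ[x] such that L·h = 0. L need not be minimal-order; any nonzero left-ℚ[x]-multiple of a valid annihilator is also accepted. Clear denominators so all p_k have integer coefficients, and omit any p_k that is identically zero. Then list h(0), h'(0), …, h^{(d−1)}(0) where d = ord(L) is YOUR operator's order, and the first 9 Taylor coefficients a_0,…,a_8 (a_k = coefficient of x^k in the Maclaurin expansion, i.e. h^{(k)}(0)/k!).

L = (16 + 18·x - 36·x^2 - 368·x^3 - 132·x^4 + 900·x^5 + 720·x^6) + (-2 - 4·x + 39·x^2 + 16·x^3 - 160·x^4 - 69·x^5 + 210·x^6 + 144·x^7)·Dx  (order 1).
h: a_k = -18, -144, -513, -1944, -5940, -18198, -51534, -144000, -388395, …
ICs: h(0) = -18.

f: a_k = -3, -3, -9, -15, -33, -63, -129, -255, -513, …
g: a_k = 3, 3, 12, 21, 57, 120, 291, 651, 1524, …
L₀ := L_f ⊗_s L_g (sym. prod.), ord ≤ 1.
Differentiate: ansatz ord ≤ ord L₀ ⇒ L.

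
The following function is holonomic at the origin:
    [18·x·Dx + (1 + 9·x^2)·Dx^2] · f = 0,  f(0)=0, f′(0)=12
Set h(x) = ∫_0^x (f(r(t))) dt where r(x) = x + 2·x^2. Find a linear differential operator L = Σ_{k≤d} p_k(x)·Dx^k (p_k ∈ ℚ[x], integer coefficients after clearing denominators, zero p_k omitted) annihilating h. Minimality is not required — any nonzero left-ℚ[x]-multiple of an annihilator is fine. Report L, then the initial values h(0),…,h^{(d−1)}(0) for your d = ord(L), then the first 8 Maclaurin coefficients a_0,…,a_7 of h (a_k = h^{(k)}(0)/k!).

L = (-4 + 18·x + 144·x^2 + 432·x^3 + 432·x^4)·Dx^2 + (1 + 4·x + 9·x^2 + 72·x^3 + 180·x^4 + 144·x^5)·Dx^3  (order 3).
h: a_k = 0, 0, 6, 8, -9, -216/5, -198/5, 1656/7, …
ICs: h(0) = 0, h′(0) = 0, h′′(0) = 12.

f: a_k = 0, 12, 0, -36, 0, 972/5, 0, -8748/7, …
f∘r: x↦r, Dx↦Dx/r' in L_f ⇒ L₀.
∫: right-multiply L₀ by Dx.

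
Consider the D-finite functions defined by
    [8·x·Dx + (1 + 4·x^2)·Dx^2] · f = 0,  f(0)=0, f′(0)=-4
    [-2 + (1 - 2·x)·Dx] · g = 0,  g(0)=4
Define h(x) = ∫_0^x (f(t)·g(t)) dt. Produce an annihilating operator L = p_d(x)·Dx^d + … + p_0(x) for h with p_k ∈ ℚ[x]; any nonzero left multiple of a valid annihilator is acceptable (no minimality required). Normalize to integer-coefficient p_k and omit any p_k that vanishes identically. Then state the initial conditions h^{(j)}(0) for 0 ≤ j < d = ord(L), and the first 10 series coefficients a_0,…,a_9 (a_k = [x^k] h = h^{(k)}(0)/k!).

f: a_k = 0, -4, 0, 16/3, 0, -64/5, 0, 256/7, 0, -1024/9, …
g: a_k = 4, 8, 16, 32, 64, 128, 256, 512, 1024, 2048, …
L₀ := L_f ⊗_s L_g (sym. prod.), ord ≤ 2.
Integrate: L := L₀·Dx.
L = 16·x·Dx + (4 - 8·x + 32·x^2)·Dx^2 + (-1 + 2·x - 4·x^2 + 8·x^3)·Dx^3  (order 3).
h: a_k = 0, 0, -8, -32/3, -32/3, -256/15, -1664/45, -6656/105, -9728/105, -155648/945, …
ICs: h(0) = 0, h′(0) = 0, h′′(0) = -16.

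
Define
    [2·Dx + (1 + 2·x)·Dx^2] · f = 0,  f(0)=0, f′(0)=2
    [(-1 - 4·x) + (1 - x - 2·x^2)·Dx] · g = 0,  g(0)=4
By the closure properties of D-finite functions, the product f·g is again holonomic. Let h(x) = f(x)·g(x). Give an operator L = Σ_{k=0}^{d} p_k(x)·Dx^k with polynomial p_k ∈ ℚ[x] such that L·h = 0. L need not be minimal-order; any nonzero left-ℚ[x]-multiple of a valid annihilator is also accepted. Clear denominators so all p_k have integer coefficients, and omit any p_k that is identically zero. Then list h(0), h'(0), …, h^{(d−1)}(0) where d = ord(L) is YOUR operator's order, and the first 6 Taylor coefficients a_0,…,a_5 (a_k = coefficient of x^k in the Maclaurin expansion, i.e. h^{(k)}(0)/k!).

f: a_k = 0, 2, -2, 8/3, -4, 32/5, …
g: a_k = 4, 4, 12, 20, 44, 84, …
h₀=f·g: eliminate ⇒ L₀, order ≤ 2·1.
L = (6 + 16·x) + (14·x + 20·x^2)·Dx + (-1 - x + 4·x^2 + 4·x^3)·Dx^2  (order 2).
h: a_k = 0, 8, 0, 80/3, 32/3, 448/5, …
ICs: h(0) = 0, h′(0) = 8.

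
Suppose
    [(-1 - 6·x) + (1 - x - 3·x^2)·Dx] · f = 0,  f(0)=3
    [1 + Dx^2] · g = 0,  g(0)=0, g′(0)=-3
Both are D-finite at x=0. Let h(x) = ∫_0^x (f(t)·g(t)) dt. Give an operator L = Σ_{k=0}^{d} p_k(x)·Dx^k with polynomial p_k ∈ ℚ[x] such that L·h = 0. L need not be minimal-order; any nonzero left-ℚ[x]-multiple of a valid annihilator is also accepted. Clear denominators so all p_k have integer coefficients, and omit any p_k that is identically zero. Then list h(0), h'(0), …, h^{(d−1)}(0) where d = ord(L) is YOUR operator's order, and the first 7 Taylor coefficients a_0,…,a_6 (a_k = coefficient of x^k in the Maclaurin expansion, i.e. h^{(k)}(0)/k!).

f: a_k = 3, 3, 12, 21, 57, 120, 291, …
g: a_k = 0, -3, 0, 1/2, 0, -1/40, 0, …
f·g: L₀ = L_f ⊗_s L_g, ord ≤ 1·2.
h=∫₀ˣh₀: take L = L₀·Dx.
L = (5 + x + 3·x^2)·Dx + (2 + 12·x)·Dx^2 + (-1 + x + 3·x^2)·Dx^3  (order 3).
h: a_k = 0, 0, -9/2, -3, -69/8, -123/10, -2201/80, …
ICs: h(0) = 0, h′(0) = 0, h′′(0) = -9.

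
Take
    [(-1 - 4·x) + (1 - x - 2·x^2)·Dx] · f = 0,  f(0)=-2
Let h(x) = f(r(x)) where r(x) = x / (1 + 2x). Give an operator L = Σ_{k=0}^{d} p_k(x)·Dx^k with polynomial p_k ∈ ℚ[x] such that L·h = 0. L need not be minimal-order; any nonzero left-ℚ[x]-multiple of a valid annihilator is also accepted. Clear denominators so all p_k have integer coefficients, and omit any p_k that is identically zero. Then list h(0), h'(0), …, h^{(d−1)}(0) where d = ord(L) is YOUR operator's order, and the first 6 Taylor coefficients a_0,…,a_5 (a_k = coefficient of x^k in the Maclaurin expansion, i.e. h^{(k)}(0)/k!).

f: a_k = -2, -2, -6, -10, -22, -42, …
h₀=f(r): pull back L_f along r ⇒ L₀.
L = (-1 - 6·x) + (1 + 5·x + 6·x^2)·Dx  (order 1).
h: a_k = -2, -2, -2, 6, -18, 54, …
ICs: h(0) = -2.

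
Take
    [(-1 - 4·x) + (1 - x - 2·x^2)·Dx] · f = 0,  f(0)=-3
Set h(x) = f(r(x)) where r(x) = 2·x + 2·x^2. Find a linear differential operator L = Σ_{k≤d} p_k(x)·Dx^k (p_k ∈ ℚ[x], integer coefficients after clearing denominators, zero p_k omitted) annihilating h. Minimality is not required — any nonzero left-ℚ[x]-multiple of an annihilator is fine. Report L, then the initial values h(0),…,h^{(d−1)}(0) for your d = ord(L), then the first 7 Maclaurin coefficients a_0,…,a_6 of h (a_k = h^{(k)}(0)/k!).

f: a_k = -3, -3, -9, -15, -33, -63, -129, …
f∘r: x↦r, Dx↦Dx/r' in L_f ⇒ L₀.
L = (2 + 20·x + 48·x^2 + 32·x^3) + (-1 + 2·x + 10·x^2 + 16·x^3 + 8·x^4)·Dx  (order 1).
h: a_k = -3, -6, -42, -192, -924, -4488, -21624, …
ICs: h(0) = -3.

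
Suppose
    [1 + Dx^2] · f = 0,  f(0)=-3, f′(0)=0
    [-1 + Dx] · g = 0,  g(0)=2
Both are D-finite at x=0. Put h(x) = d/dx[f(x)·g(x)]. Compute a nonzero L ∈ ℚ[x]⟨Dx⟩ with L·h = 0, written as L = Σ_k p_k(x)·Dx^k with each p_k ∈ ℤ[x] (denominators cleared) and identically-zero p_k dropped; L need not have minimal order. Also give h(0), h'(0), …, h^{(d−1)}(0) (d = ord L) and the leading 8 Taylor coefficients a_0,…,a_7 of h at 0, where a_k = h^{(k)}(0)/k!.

L = 2 - 2·Dx + Dx^2  (order 2).
h: a_k = -6, 0, 6, 4, 1, 0, -1/15, -2/105, …
ICs: h(0) = -6, h′(0) = 0.

f: a_k = -3, 0, 3/2, 0, -1/8, 0, 1/240, 0, …
g: a_k = 2, 2, 1, 1/3, 1/12, 1/60, 1/360, 1/2520, …
Sym-product of L_f,L_g gives L₀ (≤ ord 2).
Differentiate: ansatz ord ≤ ord L₀ ⇒ L.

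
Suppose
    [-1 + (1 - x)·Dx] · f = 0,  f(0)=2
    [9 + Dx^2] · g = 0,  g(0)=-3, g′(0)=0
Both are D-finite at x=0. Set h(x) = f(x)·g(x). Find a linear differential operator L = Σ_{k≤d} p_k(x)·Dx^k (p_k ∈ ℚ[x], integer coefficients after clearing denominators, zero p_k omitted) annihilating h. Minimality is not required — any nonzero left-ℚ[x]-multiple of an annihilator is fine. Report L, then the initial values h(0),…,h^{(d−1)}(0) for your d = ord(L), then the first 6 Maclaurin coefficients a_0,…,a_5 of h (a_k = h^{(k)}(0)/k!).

f: a_k = 2, 2, 2, 2, 2, 2, …
g: a_k = -3, 0, 27/2, 0, -81/8, 0, …
Product ⇒ symmetric product L₀, ord ≤ 2.
L = (-9 + 9·x) + 2·Dx + (-1 + x)·Dx^2  (order 2).
h: a_k = -6, -6, 21, 21, 3/4, 3/4, …
ICs: h(0) = -6, h′(0) = -6.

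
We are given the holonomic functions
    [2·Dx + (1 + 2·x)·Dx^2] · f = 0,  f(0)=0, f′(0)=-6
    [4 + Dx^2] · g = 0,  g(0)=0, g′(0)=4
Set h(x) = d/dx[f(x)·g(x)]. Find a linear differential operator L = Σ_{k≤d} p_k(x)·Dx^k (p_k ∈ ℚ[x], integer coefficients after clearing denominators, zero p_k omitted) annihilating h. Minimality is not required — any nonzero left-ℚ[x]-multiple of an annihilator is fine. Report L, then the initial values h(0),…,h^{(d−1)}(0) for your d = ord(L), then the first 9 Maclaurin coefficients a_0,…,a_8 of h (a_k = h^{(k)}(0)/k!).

f: a_k = 0, -6, 6, -8, 12, -96/5, 32, -384/7, 96, …
g: a_k = 0, 4, 0, -8/3, 0, 8/15, 0, -16/315, 0, …
Sym-product of L_f,L_g gives L₀ (≤ ord 4).
h₀' ⇒ L via d/dx closure of L₀.
L = (-400 - 1408·x - 2688·x^2 + 1536·x^3 + 11008·x^4 + 12288·x^5 + 4096·x^6) + (-192 - 512·x + 640·x^2 + 3840·x^3 + 5120·x^4 + 2048·x^5)·Dx + (-112 - 352·x - 224·x^2 + 2304·x^3 + 6272·x^4 + 6144·x^5 + 2048·x^6)·Dx^2 + (-48 - 128·x + 160·x^2 + 960·x^3 + 1280·x^4 + 512·x^5)·Dx^3 + (-3 + 112·x^2 + 480·x^3 + 880·x^4 + 768·x^5 + 256·x^6)·Dx^4  (order 4).
h: a_k = 0, -48, 72, -64, 160, -352, 3472/5, -28928/21, 19200/7, …
ICs: h(0) = 0, h′(0) = -48, h′′(0) = 144, h′′′(0) = -384.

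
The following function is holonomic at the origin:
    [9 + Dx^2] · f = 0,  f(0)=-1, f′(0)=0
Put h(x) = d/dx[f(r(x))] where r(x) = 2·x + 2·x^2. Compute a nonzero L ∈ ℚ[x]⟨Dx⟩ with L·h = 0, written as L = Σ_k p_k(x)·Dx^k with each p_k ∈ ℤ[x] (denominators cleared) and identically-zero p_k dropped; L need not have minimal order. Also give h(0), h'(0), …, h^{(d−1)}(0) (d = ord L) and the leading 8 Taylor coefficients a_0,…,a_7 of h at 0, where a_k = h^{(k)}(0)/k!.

L = (48 + 288·x + 864·x^2 + 1152·x^3 + 576·x^4) + (-6 - 12·x)·Dx + (1 + 4·x + 4·x^2)·Dx^2  (order 2).
h: a_k = 0, 36, 108, -144, -1080, -7776/5, 6048/5, 245376/35, …
ICs: h(0) = 0, h′(0) = 36.

f: a_k = -1, 0, 9/2, 0, -27/8, 0, 81/80, 0, …
L₀ from L_f via x↦r, Dx↦r'^{-1}Dx.
h=h₀': d/dx-closure on L₀ ⇒ L.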